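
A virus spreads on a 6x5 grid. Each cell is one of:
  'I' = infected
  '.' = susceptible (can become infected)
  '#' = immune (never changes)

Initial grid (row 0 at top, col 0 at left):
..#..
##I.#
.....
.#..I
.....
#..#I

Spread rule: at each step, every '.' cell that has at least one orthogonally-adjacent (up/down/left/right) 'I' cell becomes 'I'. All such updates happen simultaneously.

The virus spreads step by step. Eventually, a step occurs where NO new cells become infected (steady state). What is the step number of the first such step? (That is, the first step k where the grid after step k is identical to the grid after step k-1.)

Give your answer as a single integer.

Answer: 6

Derivation:
Step 0 (initial): 3 infected
Step 1: +5 new -> 8 infected
Step 2: +5 new -> 13 infected
Step 3: +3 new -> 16 infected
Step 4: +3 new -> 19 infected
Step 5: +2 new -> 21 infected
Step 6: +0 new -> 21 infected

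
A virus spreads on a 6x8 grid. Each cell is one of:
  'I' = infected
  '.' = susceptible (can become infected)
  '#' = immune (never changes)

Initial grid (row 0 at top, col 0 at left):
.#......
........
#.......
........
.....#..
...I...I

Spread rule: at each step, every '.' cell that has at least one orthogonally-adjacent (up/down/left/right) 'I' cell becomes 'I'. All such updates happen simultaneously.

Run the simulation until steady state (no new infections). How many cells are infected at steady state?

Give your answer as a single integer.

Step 0 (initial): 2 infected
Step 1: +5 new -> 7 infected
Step 2: +7 new -> 14 infected
Step 3: +7 new -> 21 infected
Step 4: +8 new -> 29 infected
Step 5: +8 new -> 37 infected
Step 6: +5 new -> 42 infected
Step 7: +2 new -> 44 infected
Step 8: +1 new -> 45 infected
Step 9: +0 new -> 45 infected

Answer: 45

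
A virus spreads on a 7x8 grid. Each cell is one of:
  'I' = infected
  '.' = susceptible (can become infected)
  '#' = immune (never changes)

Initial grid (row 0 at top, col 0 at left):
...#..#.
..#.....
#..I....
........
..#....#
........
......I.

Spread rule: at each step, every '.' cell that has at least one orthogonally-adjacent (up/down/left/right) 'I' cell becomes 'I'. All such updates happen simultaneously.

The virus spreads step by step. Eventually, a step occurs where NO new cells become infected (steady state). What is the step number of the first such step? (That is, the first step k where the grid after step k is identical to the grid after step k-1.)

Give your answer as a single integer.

Answer: 7

Derivation:
Step 0 (initial): 2 infected
Step 1: +7 new -> 9 infected
Step 2: +10 new -> 19 infected
Step 3: +12 new -> 31 infected
Step 4: +10 new -> 41 infected
Step 5: +6 new -> 47 infected
Step 6: +3 new -> 50 infected
Step 7: +0 new -> 50 infected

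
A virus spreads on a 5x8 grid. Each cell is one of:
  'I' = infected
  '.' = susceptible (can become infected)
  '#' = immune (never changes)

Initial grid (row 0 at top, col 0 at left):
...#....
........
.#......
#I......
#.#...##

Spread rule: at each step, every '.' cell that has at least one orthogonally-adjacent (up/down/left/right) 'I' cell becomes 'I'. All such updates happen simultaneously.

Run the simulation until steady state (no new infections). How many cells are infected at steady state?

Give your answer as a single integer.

Step 0 (initial): 1 infected
Step 1: +2 new -> 3 infected
Step 2: +2 new -> 5 infected
Step 3: +4 new -> 9 infected
Step 4: +6 new -> 15 infected
Step 5: +6 new -> 21 infected
Step 6: +6 new -> 27 infected
Step 7: +3 new -> 30 infected
Step 8: +2 new -> 32 infected
Step 9: +1 new -> 33 infected
Step 10: +0 new -> 33 infected

Answer: 33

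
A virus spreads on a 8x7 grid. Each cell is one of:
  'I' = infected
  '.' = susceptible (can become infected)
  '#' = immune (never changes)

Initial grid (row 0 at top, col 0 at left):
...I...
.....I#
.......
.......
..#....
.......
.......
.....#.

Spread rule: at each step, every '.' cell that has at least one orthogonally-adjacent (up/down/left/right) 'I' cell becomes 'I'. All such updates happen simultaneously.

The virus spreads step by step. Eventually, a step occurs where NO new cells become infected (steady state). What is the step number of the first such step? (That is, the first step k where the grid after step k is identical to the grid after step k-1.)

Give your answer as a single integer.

Step 0 (initial): 2 infected
Step 1: +6 new -> 8 infected
Step 2: +7 new -> 15 infected
Step 3: +7 new -> 22 infected
Step 4: +7 new -> 29 infected
Step 5: +6 new -> 35 infected
Step 6: +6 new -> 41 infected
Step 7: +6 new -> 47 infected
Step 8: +3 new -> 50 infected
Step 9: +2 new -> 52 infected
Step 10: +1 new -> 53 infected
Step 11: +0 new -> 53 infected

Answer: 11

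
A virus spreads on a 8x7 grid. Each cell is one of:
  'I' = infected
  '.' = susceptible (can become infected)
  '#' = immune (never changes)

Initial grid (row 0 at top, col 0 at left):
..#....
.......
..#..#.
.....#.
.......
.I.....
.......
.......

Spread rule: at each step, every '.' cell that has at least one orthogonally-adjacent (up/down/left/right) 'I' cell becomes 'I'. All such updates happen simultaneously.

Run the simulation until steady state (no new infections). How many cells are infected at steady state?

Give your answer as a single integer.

Step 0 (initial): 1 infected
Step 1: +4 new -> 5 infected
Step 2: +7 new -> 12 infected
Step 3: +8 new -> 20 infected
Step 4: +7 new -> 27 infected
Step 5: +9 new -> 36 infected
Step 6: +6 new -> 42 infected
Step 7: +4 new -> 46 infected
Step 8: +3 new -> 49 infected
Step 9: +2 new -> 51 infected
Step 10: +1 new -> 52 infected
Step 11: +0 new -> 52 infected

Answer: 52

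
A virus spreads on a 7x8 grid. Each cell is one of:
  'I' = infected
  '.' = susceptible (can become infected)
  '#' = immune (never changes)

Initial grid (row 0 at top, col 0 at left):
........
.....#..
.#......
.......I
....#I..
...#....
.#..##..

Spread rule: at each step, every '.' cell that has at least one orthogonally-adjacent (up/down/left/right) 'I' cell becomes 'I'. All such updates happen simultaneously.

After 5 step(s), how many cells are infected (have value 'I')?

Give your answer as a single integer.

Step 0 (initial): 2 infected
Step 1: +6 new -> 8 infected
Step 2: +7 new -> 15 infected
Step 3: +6 new -> 21 infected
Step 4: +5 new -> 26 infected
Step 5: +6 new -> 32 infected

Answer: 32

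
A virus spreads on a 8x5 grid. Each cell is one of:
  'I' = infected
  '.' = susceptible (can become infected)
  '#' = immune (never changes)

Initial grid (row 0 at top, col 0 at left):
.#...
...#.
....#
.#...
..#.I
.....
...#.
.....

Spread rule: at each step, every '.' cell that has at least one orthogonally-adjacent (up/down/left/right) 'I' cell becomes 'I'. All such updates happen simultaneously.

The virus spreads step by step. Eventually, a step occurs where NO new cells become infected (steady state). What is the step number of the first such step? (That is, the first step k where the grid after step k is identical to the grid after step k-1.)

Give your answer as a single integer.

Answer: 10

Derivation:
Step 0 (initial): 1 infected
Step 1: +3 new -> 4 infected
Step 2: +3 new -> 7 infected
Step 3: +4 new -> 11 infected
Step 4: +4 new -> 15 infected
Step 5: +6 new -> 21 infected
Step 6: +6 new -> 27 infected
Step 7: +4 new -> 31 infected
Step 8: +2 new -> 33 infected
Step 9: +1 new -> 34 infected
Step 10: +0 new -> 34 infected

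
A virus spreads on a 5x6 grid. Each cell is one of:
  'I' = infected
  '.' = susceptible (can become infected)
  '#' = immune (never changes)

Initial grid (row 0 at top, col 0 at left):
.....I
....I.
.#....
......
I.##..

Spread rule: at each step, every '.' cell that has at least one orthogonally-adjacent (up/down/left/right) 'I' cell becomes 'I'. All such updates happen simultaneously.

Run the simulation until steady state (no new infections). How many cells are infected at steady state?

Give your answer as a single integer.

Answer: 27

Derivation:
Step 0 (initial): 3 infected
Step 1: +6 new -> 9 infected
Step 2: +7 new -> 16 infected
Step 3: +8 new -> 24 infected
Step 4: +3 new -> 27 infected
Step 5: +0 new -> 27 infected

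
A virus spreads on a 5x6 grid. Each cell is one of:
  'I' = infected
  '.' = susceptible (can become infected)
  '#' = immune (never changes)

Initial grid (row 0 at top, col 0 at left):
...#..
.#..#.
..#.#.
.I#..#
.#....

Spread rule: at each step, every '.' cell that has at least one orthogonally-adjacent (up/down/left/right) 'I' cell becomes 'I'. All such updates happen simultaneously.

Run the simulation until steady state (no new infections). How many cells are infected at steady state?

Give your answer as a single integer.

Step 0 (initial): 1 infected
Step 1: +2 new -> 3 infected
Step 2: +2 new -> 5 infected
Step 3: +1 new -> 6 infected
Step 4: +1 new -> 7 infected
Step 5: +1 new -> 8 infected
Step 6: +1 new -> 9 infected
Step 7: +1 new -> 10 infected
Step 8: +1 new -> 11 infected
Step 9: +1 new -> 12 infected
Step 10: +1 new -> 13 infected
Step 11: +2 new -> 15 infected
Step 12: +2 new -> 17 infected
Step 13: +1 new -> 18 infected
Step 14: +0 new -> 18 infected

Answer: 18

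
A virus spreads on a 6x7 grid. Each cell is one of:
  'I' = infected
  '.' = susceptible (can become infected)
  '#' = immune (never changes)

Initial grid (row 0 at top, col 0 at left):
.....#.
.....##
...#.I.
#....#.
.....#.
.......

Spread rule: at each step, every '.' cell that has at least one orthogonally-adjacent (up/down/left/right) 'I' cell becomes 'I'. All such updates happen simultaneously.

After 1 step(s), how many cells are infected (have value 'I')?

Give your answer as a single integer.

Step 0 (initial): 1 infected
Step 1: +2 new -> 3 infected

Answer: 3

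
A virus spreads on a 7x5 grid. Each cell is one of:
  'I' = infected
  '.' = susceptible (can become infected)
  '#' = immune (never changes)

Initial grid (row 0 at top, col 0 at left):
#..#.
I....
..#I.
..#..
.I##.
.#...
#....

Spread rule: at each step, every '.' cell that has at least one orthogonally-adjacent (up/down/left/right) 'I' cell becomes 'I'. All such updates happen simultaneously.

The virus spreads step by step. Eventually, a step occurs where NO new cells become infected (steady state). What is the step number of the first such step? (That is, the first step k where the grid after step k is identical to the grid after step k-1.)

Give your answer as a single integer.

Answer: 9

Derivation:
Step 0 (initial): 3 infected
Step 1: +7 new -> 10 infected
Step 2: +7 new -> 17 infected
Step 3: +3 new -> 20 infected
Step 4: +1 new -> 21 infected
Step 5: +2 new -> 23 infected
Step 6: +2 new -> 25 infected
Step 7: +1 new -> 26 infected
Step 8: +1 new -> 27 infected
Step 9: +0 new -> 27 infected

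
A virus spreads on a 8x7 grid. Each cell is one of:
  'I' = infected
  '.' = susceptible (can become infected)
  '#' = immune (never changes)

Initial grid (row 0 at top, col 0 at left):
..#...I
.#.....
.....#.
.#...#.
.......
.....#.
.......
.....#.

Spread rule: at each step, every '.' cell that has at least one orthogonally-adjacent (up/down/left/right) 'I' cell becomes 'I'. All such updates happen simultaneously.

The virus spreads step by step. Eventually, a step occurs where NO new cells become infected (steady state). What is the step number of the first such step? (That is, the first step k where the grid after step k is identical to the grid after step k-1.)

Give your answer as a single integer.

Answer: 14

Derivation:
Step 0 (initial): 1 infected
Step 1: +2 new -> 3 infected
Step 2: +3 new -> 6 infected
Step 3: +3 new -> 9 infected
Step 4: +3 new -> 12 infected
Step 5: +5 new -> 17 infected
Step 6: +4 new -> 21 infected
Step 7: +6 new -> 27 infected
Step 8: +4 new -> 31 infected
Step 9: +6 new -> 37 infected
Step 10: +5 new -> 42 infected
Step 11: +4 new -> 46 infected
Step 12: +2 new -> 48 infected
Step 13: +1 new -> 49 infected
Step 14: +0 new -> 49 infected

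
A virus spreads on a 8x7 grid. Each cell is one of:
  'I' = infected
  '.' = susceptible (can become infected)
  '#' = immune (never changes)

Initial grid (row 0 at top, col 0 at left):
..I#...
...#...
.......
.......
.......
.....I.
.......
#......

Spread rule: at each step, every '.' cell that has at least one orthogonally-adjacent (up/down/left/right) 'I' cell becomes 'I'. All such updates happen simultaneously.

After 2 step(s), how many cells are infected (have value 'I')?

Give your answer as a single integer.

Answer: 18

Derivation:
Step 0 (initial): 2 infected
Step 1: +6 new -> 8 infected
Step 2: +10 new -> 18 infected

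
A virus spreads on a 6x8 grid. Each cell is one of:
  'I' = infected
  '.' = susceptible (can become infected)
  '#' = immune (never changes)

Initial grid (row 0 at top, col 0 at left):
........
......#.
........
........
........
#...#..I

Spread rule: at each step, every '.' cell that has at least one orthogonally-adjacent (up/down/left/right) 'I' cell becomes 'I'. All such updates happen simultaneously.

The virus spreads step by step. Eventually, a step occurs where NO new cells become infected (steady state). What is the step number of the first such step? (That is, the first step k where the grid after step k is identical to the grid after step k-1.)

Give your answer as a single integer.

Answer: 13

Derivation:
Step 0 (initial): 1 infected
Step 1: +2 new -> 3 infected
Step 2: +3 new -> 6 infected
Step 3: +3 new -> 9 infected
Step 4: +4 new -> 13 infected
Step 5: +4 new -> 17 infected
Step 6: +6 new -> 23 infected
Step 7: +6 new -> 29 infected
Step 8: +6 new -> 35 infected
Step 9: +4 new -> 39 infected
Step 10: +3 new -> 42 infected
Step 11: +2 new -> 44 infected
Step 12: +1 new -> 45 infected
Step 13: +0 new -> 45 infected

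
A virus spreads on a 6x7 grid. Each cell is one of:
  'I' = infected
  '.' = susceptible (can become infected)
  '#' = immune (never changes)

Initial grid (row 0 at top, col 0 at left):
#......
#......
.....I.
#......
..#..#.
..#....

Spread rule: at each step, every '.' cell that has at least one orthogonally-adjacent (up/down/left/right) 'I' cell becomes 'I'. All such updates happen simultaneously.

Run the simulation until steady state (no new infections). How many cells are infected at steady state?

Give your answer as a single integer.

Answer: 36

Derivation:
Step 0 (initial): 1 infected
Step 1: +4 new -> 5 infected
Step 2: +6 new -> 11 infected
Step 3: +7 new -> 18 infected
Step 4: +7 new -> 25 infected
Step 5: +6 new -> 31 infected
Step 6: +2 new -> 33 infected
Step 7: +2 new -> 35 infected
Step 8: +1 new -> 36 infected
Step 9: +0 new -> 36 infected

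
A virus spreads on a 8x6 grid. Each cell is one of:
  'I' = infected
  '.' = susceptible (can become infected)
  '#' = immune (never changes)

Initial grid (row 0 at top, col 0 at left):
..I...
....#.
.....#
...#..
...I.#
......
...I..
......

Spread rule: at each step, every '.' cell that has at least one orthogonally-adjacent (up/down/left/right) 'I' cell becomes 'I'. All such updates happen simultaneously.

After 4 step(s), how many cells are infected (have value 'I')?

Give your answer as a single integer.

Step 0 (initial): 3 infected
Step 1: +9 new -> 12 infected
Step 2: +14 new -> 26 infected
Step 3: +13 new -> 39 infected
Step 4: +5 new -> 44 infected

Answer: 44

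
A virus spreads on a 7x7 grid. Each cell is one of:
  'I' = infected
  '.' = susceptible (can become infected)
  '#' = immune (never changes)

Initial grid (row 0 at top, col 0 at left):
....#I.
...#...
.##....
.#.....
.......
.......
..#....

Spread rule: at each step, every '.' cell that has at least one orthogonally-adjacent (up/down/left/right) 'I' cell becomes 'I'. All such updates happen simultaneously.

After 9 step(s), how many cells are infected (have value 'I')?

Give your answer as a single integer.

Step 0 (initial): 1 infected
Step 1: +2 new -> 3 infected
Step 2: +3 new -> 6 infected
Step 3: +3 new -> 9 infected
Step 4: +4 new -> 13 infected
Step 5: +4 new -> 17 infected
Step 6: +5 new -> 22 infected
Step 7: +4 new -> 26 infected
Step 8: +3 new -> 29 infected
Step 9: +2 new -> 31 infected

Answer: 31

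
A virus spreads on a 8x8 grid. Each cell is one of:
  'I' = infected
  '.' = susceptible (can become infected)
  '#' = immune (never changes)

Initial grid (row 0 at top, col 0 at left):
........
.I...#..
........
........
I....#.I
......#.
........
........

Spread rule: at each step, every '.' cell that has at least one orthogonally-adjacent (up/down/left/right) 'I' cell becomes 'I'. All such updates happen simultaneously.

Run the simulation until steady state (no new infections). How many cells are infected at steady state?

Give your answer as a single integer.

Answer: 61

Derivation:
Step 0 (initial): 3 infected
Step 1: +10 new -> 13 infected
Step 2: +12 new -> 25 infected
Step 3: +13 new -> 38 infected
Step 4: +13 new -> 51 infected
Step 5: +8 new -> 59 infected
Step 6: +2 new -> 61 infected
Step 7: +0 new -> 61 infected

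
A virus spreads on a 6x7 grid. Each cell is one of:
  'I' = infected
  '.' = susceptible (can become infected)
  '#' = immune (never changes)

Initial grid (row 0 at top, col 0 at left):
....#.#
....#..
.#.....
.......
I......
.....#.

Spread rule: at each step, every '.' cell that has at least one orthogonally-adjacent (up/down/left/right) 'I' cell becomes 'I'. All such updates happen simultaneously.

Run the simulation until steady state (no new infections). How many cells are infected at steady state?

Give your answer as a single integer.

Step 0 (initial): 1 infected
Step 1: +3 new -> 4 infected
Step 2: +4 new -> 8 infected
Step 3: +4 new -> 12 infected
Step 4: +6 new -> 18 infected
Step 5: +6 new -> 24 infected
Step 6: +5 new -> 29 infected
Step 7: +4 new -> 33 infected
Step 8: +2 new -> 35 infected
Step 9: +2 new -> 37 infected
Step 10: +0 new -> 37 infected

Answer: 37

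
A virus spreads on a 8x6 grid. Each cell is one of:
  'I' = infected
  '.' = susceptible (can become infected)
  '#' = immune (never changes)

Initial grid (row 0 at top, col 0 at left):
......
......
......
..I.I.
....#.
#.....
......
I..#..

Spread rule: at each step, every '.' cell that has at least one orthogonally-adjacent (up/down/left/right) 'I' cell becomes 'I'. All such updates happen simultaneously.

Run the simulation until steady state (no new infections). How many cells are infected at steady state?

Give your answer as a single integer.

Answer: 45

Derivation:
Step 0 (initial): 3 infected
Step 1: +8 new -> 11 infected
Step 2: +12 new -> 23 infected
Step 3: +11 new -> 34 infected
Step 4: +7 new -> 41 infected
Step 5: +3 new -> 44 infected
Step 6: +1 new -> 45 infected
Step 7: +0 new -> 45 infected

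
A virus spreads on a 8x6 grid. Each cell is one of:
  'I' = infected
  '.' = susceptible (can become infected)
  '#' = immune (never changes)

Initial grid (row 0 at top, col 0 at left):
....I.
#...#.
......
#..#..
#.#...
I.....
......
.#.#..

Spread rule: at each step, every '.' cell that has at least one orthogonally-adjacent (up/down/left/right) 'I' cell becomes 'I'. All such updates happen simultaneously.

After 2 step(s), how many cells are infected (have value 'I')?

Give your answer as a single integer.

Step 0 (initial): 2 infected
Step 1: +4 new -> 6 infected
Step 2: +7 new -> 13 infected

Answer: 13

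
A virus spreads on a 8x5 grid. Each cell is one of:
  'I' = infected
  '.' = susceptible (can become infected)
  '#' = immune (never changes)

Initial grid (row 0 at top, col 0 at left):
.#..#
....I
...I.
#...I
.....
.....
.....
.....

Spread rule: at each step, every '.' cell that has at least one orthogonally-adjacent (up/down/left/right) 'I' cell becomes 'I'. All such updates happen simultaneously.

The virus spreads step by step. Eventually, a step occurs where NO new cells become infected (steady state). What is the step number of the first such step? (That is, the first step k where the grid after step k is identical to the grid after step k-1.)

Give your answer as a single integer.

Step 0 (initial): 3 infected
Step 1: +5 new -> 8 infected
Step 2: +6 new -> 14 infected
Step 3: +7 new -> 21 infected
Step 4: +5 new -> 26 infected
Step 5: +5 new -> 31 infected
Step 6: +3 new -> 34 infected
Step 7: +2 new -> 36 infected
Step 8: +1 new -> 37 infected
Step 9: +0 new -> 37 infected

Answer: 9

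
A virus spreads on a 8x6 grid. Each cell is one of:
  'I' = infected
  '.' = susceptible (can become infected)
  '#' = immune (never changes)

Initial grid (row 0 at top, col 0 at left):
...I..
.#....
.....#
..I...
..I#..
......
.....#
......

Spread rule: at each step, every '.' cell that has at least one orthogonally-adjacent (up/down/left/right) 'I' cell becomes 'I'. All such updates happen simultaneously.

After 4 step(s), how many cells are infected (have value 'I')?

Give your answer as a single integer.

Answer: 41

Derivation:
Step 0 (initial): 3 infected
Step 1: +8 new -> 11 infected
Step 2: +12 new -> 23 infected
Step 3: +11 new -> 34 infected
Step 4: +7 new -> 41 infected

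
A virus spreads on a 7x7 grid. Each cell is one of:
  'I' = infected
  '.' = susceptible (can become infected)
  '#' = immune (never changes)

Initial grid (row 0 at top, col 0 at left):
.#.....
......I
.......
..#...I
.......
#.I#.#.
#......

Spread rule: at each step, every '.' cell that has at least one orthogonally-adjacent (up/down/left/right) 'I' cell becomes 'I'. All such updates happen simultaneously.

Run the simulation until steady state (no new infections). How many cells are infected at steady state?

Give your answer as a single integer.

Step 0 (initial): 3 infected
Step 1: +8 new -> 11 infected
Step 2: +10 new -> 21 infected
Step 3: +9 new -> 30 infected
Step 4: +7 new -> 37 infected
Step 5: +4 new -> 41 infected
Step 6: +1 new -> 42 infected
Step 7: +1 new -> 43 infected
Step 8: +0 new -> 43 infected

Answer: 43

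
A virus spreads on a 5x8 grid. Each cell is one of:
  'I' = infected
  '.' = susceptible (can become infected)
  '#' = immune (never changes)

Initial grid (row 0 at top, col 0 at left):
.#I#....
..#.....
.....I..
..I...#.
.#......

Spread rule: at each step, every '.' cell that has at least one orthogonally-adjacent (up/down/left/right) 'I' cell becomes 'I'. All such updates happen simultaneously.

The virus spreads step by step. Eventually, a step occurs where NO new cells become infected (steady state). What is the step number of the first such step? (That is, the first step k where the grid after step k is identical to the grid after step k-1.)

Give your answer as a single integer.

Answer: 6

Derivation:
Step 0 (initial): 3 infected
Step 1: +8 new -> 11 infected
Step 2: +10 new -> 21 infected
Step 3: +10 new -> 31 infected
Step 4: +3 new -> 34 infected
Step 5: +1 new -> 35 infected
Step 6: +0 new -> 35 infected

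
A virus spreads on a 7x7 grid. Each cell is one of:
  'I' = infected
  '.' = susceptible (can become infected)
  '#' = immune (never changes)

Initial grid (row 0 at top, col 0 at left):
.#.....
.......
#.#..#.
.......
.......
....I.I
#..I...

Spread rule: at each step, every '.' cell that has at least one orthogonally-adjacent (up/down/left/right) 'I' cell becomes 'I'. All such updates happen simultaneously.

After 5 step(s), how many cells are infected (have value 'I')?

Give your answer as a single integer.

Answer: 35

Derivation:
Step 0 (initial): 3 infected
Step 1: +7 new -> 10 infected
Step 2: +7 new -> 17 infected
Step 3: +6 new -> 23 infected
Step 4: +6 new -> 29 infected
Step 5: +6 new -> 35 infected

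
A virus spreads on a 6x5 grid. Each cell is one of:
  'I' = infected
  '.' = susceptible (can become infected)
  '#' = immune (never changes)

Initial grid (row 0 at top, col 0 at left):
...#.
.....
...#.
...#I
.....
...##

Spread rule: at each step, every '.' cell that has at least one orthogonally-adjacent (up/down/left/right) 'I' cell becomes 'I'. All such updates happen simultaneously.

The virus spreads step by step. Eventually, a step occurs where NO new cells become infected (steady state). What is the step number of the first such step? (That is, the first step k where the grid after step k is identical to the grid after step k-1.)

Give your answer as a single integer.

Step 0 (initial): 1 infected
Step 1: +2 new -> 3 infected
Step 2: +2 new -> 5 infected
Step 3: +3 new -> 8 infected
Step 4: +4 new -> 12 infected
Step 5: +6 new -> 18 infected
Step 6: +5 new -> 23 infected
Step 7: +2 new -> 25 infected
Step 8: +0 new -> 25 infected

Answer: 8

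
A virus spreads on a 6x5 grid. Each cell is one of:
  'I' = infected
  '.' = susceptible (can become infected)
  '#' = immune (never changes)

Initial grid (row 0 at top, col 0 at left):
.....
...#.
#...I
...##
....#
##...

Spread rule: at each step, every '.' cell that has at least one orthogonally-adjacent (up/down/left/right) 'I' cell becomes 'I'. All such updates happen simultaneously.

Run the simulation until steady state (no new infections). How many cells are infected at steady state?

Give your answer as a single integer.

Step 0 (initial): 1 infected
Step 1: +2 new -> 3 infected
Step 2: +2 new -> 5 infected
Step 3: +4 new -> 9 infected
Step 4: +4 new -> 13 infected
Step 5: +6 new -> 19 infected
Step 6: +3 new -> 22 infected
Step 7: +1 new -> 23 infected
Step 8: +0 new -> 23 infected

Answer: 23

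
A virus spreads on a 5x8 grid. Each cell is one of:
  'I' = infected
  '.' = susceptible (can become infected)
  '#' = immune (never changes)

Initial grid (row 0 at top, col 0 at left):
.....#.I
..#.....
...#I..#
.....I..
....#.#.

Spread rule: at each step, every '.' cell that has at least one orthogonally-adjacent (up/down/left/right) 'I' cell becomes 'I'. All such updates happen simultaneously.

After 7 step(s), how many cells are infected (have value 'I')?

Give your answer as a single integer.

Answer: 34

Derivation:
Step 0 (initial): 3 infected
Step 1: +7 new -> 10 infected
Step 2: +7 new -> 17 infected
Step 3: +4 new -> 21 infected
Step 4: +4 new -> 25 infected
Step 5: +4 new -> 29 infected
Step 6: +4 new -> 33 infected
Step 7: +1 new -> 34 infected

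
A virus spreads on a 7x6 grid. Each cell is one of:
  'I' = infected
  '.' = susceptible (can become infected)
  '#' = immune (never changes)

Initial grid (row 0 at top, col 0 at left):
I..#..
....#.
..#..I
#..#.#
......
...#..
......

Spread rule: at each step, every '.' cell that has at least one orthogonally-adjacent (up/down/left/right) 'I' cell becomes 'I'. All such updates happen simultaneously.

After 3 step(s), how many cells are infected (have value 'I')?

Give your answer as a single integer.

Answer: 17

Derivation:
Step 0 (initial): 2 infected
Step 1: +4 new -> 6 infected
Step 2: +6 new -> 12 infected
Step 3: +5 new -> 17 infected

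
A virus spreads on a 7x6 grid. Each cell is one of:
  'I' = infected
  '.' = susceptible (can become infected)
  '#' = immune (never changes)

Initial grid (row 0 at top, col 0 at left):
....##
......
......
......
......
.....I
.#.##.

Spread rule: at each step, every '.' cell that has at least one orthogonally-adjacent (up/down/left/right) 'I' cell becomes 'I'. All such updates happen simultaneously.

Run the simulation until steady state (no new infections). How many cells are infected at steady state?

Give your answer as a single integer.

Answer: 37

Derivation:
Step 0 (initial): 1 infected
Step 1: +3 new -> 4 infected
Step 2: +3 new -> 7 infected
Step 3: +4 new -> 11 infected
Step 4: +6 new -> 17 infected
Step 5: +5 new -> 22 infected
Step 6: +5 new -> 27 infected
Step 7: +4 new -> 31 infected
Step 8: +3 new -> 34 infected
Step 9: +2 new -> 36 infected
Step 10: +1 new -> 37 infected
Step 11: +0 new -> 37 infected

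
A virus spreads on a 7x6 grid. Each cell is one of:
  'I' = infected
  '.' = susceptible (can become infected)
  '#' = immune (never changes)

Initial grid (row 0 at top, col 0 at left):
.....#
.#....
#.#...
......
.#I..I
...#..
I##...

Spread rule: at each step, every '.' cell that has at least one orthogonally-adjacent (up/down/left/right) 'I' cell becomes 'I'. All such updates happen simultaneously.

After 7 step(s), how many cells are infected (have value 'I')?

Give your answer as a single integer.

Answer: 32

Derivation:
Step 0 (initial): 3 infected
Step 1: +7 new -> 10 infected
Step 2: +8 new -> 18 infected
Step 3: +6 new -> 24 infected
Step 4: +3 new -> 27 infected
Step 5: +3 new -> 30 infected
Step 6: +1 new -> 31 infected
Step 7: +1 new -> 32 infected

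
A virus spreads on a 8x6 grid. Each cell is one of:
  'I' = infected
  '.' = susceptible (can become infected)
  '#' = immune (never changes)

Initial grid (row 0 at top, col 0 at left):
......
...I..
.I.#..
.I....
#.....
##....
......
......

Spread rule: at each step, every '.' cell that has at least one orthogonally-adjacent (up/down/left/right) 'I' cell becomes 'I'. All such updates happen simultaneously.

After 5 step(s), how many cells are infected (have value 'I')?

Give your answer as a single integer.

Step 0 (initial): 3 infected
Step 1: +9 new -> 12 infected
Step 2: +8 new -> 20 infected
Step 3: +6 new -> 26 infected
Step 4: +4 new -> 30 infected
Step 5: +5 new -> 35 infected

Answer: 35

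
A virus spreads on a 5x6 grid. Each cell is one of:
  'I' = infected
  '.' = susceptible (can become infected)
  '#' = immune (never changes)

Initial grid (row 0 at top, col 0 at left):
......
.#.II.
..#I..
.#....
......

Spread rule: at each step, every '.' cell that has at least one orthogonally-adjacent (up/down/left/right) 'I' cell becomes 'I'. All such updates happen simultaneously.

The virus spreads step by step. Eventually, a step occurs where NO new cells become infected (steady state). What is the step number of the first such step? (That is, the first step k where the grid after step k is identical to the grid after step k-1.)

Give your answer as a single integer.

Step 0 (initial): 3 infected
Step 1: +6 new -> 9 infected
Step 2: +6 new -> 15 infected
Step 3: +4 new -> 19 infected
Step 4: +3 new -> 22 infected
Step 5: +2 new -> 24 infected
Step 6: +2 new -> 26 infected
Step 7: +1 new -> 27 infected
Step 8: +0 new -> 27 infected

Answer: 8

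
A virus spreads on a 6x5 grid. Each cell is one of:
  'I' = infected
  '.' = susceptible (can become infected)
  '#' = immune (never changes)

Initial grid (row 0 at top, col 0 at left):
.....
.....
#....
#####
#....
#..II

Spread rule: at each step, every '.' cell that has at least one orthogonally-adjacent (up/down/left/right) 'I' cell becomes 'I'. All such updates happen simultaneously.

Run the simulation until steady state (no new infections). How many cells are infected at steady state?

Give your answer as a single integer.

Step 0 (initial): 2 infected
Step 1: +3 new -> 5 infected
Step 2: +2 new -> 7 infected
Step 3: +1 new -> 8 infected
Step 4: +0 new -> 8 infected

Answer: 8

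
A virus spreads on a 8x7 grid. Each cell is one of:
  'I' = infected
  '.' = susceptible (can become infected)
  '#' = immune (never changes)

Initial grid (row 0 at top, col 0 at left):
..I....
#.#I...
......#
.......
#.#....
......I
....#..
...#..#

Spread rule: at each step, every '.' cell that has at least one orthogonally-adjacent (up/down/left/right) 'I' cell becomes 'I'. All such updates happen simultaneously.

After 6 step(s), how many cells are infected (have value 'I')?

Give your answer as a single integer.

Step 0 (initial): 3 infected
Step 1: +7 new -> 10 infected
Step 2: +11 new -> 21 infected
Step 3: +11 new -> 32 infected
Step 4: +6 new -> 38 infected
Step 5: +4 new -> 42 infected
Step 6: +3 new -> 45 infected

Answer: 45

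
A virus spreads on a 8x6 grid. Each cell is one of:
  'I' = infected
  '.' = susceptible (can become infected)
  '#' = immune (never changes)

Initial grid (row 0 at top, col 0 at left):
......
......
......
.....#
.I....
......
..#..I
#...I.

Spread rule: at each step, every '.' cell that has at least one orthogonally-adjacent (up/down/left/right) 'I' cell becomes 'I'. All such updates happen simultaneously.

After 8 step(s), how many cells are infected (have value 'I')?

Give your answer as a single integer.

Step 0 (initial): 3 infected
Step 1: +8 new -> 11 infected
Step 2: +11 new -> 22 infected
Step 3: +8 new -> 30 infected
Step 4: +5 new -> 35 infected
Step 5: +4 new -> 39 infected
Step 6: +3 new -> 42 infected
Step 7: +2 new -> 44 infected
Step 8: +1 new -> 45 infected

Answer: 45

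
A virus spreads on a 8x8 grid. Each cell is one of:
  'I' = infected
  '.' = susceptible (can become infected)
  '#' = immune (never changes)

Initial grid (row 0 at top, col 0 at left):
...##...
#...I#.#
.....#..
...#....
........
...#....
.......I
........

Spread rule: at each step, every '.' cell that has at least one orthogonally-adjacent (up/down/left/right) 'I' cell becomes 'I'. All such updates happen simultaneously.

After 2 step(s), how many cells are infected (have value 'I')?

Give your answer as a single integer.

Answer: 14

Derivation:
Step 0 (initial): 2 infected
Step 1: +5 new -> 7 infected
Step 2: +7 new -> 14 infected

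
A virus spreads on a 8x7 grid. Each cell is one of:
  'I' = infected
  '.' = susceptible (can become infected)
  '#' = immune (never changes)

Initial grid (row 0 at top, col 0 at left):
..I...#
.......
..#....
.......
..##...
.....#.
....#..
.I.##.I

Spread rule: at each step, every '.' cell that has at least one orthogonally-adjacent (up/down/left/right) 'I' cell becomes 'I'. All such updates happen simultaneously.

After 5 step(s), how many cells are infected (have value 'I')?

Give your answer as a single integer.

Step 0 (initial): 3 infected
Step 1: +8 new -> 11 infected
Step 2: +9 new -> 20 infected
Step 3: +10 new -> 30 infected
Step 4: +9 new -> 39 infected
Step 5: +9 new -> 48 infected

Answer: 48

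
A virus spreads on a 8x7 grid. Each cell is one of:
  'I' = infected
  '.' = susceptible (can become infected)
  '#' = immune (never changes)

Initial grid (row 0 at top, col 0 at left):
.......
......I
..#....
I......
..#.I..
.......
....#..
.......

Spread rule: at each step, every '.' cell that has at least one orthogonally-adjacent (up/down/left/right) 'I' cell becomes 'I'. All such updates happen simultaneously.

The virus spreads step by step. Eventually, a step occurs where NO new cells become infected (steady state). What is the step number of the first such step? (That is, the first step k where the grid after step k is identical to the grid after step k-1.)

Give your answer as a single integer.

Answer: 6

Derivation:
Step 0 (initial): 3 infected
Step 1: +10 new -> 13 infected
Step 2: +15 new -> 28 infected
Step 3: +11 new -> 39 infected
Step 4: +9 new -> 48 infected
Step 5: +5 new -> 53 infected
Step 6: +0 new -> 53 infected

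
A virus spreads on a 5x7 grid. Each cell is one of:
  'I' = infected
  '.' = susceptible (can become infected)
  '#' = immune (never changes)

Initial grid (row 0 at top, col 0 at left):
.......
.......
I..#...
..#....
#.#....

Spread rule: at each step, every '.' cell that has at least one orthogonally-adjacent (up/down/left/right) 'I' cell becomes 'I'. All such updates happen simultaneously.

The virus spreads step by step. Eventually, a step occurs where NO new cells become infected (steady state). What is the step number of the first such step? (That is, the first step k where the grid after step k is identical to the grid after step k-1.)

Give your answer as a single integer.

Step 0 (initial): 1 infected
Step 1: +3 new -> 4 infected
Step 2: +4 new -> 8 infected
Step 3: +3 new -> 11 infected
Step 4: +2 new -> 13 infected
Step 5: +2 new -> 15 infected
Step 6: +3 new -> 18 infected
Step 7: +4 new -> 22 infected
Step 8: +5 new -> 27 infected
Step 9: +3 new -> 30 infected
Step 10: +1 new -> 31 infected
Step 11: +0 new -> 31 infected

Answer: 11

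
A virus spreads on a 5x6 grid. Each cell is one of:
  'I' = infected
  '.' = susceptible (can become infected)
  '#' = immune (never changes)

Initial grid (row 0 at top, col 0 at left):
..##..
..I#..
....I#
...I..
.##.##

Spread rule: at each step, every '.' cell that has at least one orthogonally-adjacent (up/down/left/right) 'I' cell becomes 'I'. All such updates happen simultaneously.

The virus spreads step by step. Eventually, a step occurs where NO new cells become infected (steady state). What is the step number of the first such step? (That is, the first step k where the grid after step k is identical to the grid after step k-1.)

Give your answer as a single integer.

Answer: 5

Derivation:
Step 0 (initial): 3 infected
Step 1: +7 new -> 10 infected
Step 2: +7 new -> 17 infected
Step 3: +4 new -> 21 infected
Step 4: +1 new -> 22 infected
Step 5: +0 new -> 22 infected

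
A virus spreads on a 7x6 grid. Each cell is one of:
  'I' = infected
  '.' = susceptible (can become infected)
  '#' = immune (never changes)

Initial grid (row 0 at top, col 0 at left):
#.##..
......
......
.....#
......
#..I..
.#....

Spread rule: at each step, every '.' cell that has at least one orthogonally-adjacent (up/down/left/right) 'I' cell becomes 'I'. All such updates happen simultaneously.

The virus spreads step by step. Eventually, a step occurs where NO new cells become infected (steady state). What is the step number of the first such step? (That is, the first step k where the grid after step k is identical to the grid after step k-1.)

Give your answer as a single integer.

Step 0 (initial): 1 infected
Step 1: +4 new -> 5 infected
Step 2: +7 new -> 12 infected
Step 3: +6 new -> 18 infected
Step 4: +5 new -> 23 infected
Step 5: +5 new -> 28 infected
Step 6: +4 new -> 32 infected
Step 7: +3 new -> 35 infected
Step 8: +0 new -> 35 infected

Answer: 8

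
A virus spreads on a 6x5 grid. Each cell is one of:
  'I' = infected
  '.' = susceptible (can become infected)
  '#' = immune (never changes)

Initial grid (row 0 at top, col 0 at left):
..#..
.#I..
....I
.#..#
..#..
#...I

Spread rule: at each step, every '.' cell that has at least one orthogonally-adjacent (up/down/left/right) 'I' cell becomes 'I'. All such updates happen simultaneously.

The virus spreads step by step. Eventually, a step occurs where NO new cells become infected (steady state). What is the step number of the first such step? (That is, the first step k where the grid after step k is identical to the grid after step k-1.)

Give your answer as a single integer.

Step 0 (initial): 3 infected
Step 1: +6 new -> 9 infected
Step 2: +7 new -> 16 infected
Step 3: +2 new -> 18 infected
Step 4: +3 new -> 21 infected
Step 5: +2 new -> 23 infected
Step 6: +1 new -> 24 infected
Step 7: +0 new -> 24 infected

Answer: 7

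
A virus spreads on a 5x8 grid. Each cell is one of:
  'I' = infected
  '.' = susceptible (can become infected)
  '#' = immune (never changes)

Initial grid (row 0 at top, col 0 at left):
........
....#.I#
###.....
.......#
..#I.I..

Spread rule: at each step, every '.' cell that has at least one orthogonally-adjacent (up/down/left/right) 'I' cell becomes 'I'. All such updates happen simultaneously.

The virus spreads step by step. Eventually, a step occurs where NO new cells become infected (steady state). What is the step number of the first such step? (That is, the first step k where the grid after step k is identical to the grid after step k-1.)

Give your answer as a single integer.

Step 0 (initial): 3 infected
Step 1: +7 new -> 10 infected
Step 2: +9 new -> 19 infected
Step 3: +4 new -> 23 infected
Step 4: +4 new -> 27 infected
Step 5: +3 new -> 30 infected
Step 6: +2 new -> 32 infected
Step 7: +1 new -> 33 infected
Step 8: +0 new -> 33 infected

Answer: 8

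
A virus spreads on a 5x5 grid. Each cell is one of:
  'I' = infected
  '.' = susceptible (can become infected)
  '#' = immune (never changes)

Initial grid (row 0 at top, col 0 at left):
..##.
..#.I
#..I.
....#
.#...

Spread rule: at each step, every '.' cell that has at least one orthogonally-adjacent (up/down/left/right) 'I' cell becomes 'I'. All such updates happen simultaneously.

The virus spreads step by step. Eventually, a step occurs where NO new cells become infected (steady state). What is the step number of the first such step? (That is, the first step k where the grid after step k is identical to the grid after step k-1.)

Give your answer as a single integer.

Answer: 6

Derivation:
Step 0 (initial): 2 infected
Step 1: +5 new -> 7 infected
Step 2: +3 new -> 10 infected
Step 3: +4 new -> 14 infected
Step 4: +3 new -> 17 infected
Step 5: +2 new -> 19 infected
Step 6: +0 new -> 19 infected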